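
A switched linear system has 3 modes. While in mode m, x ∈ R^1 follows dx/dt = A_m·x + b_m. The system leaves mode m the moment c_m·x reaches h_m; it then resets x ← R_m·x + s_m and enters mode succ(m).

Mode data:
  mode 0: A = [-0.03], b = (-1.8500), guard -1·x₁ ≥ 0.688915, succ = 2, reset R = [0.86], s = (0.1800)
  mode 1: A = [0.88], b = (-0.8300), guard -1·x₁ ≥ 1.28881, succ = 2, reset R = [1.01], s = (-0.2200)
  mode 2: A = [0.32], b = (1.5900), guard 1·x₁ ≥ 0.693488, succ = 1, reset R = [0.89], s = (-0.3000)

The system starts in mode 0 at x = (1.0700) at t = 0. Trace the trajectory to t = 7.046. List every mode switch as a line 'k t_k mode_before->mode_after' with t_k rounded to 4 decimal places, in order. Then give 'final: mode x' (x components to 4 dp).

1 0.9479 0->2
2 1.6270 2->1
3 3.0717 1->2
4 4.6226 2->1
5 6.0673 1->2
final: 2 -0.2540

Mode 0: guard c·x = 0.6889 hit at Δt = 0.9479 (t = 0.9479), x⁻ = (-0.6889) → reset → x⁺ = (-0.4125), jump to mode 2
Mode 2: guard c·x = 0.6935 hit at Δt = 0.6791 (t = 1.6270), x⁻ = (0.6935) → reset → x⁺ = (0.3172), jump to mode 1
Mode 1: guard c·x = 1.2888 hit at Δt = 1.4447 (t = 3.0717), x⁻ = (-1.2888) → reset → x⁺ = (-1.5217), jump to mode 2
Mode 2: guard c·x = 0.6935 hit at Δt = 1.5509 (t = 4.6226), x⁻ = (0.6935) → reset → x⁺ = (0.3172), jump to mode 1
Mode 1: guard c·x = 1.2888 hit at Δt = 1.4447 (t = 6.0673), x⁻ = (-1.2888) → reset → x⁺ = (-1.5217), jump to mode 2
Mode 2: flow for 0.9787 to horizon, guard not reached → x = (-0.2540)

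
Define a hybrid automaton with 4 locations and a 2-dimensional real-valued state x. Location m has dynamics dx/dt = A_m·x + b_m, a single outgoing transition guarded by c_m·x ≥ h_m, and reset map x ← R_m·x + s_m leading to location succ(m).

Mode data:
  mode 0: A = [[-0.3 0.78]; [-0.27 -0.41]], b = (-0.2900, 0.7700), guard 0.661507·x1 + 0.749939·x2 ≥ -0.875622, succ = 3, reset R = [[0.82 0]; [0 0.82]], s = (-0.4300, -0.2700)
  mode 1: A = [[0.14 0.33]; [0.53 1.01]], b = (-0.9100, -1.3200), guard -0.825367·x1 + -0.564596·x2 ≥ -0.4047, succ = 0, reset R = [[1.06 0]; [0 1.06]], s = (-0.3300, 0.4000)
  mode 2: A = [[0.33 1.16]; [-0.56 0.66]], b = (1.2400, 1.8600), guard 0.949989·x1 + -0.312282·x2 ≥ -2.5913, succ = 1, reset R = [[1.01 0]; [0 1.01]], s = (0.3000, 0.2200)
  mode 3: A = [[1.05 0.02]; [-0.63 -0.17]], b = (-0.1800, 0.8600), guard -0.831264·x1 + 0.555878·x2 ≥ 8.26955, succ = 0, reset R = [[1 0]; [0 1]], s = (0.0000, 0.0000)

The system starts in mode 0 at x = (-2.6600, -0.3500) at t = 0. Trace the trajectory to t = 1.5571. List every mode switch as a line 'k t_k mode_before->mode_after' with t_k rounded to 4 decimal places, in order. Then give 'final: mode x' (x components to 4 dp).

1 0.8089 0->3
final: 3 -4.9962 2.4208

Mode 0: guard c·x = -0.8756 hit at Δt = 0.8089 (t = 0.8089), x⁻ = (-2.1539, 0.7323) → reset → x⁺ = (-2.1962, 0.3305), jump to mode 3
Mode 3: flow for 0.7482 to horizon, guard not reached → x = (-4.9962, 2.4208)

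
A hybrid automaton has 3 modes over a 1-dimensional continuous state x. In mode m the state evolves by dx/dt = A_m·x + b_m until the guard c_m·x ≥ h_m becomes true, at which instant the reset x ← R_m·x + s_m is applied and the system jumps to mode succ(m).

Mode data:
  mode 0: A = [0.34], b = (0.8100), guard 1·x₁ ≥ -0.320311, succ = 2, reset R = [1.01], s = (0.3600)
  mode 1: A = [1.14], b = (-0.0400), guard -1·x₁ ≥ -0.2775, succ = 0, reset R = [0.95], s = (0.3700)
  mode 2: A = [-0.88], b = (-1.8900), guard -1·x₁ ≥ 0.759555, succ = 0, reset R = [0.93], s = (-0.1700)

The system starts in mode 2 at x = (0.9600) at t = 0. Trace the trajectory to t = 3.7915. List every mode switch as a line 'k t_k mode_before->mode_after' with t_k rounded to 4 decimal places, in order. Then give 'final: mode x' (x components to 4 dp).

Mode 2: guard c·x = 0.7596 hit at Δt = 0.9158 (t = 0.9158), x⁻ = (-0.7596) → reset → x⁺ = (-0.8764), jump to mode 0
Mode 0: guard c·x = -0.3203 hit at Δt = 0.9243 (t = 1.8401), x⁻ = (-0.3203) → reset → x⁺ = (0.0365), jump to mode 2
Mode 2: guard c·x = 0.7596 hit at Δt = 0.5151 (t = 2.3552), x⁻ = (-0.7596) → reset → x⁺ = (-0.8764), jump to mode 0
Mode 0: guard c·x = -0.3203 hit at Δt = 0.9243 (t = 3.2795), x⁻ = (-0.3203) → reset → x⁺ = (0.0365), jump to mode 2
Mode 2: flow for 0.5120 to horizon, guard not reached → x = (-0.7558)

1 0.9158 2->0
2 1.8401 0->2
3 2.3552 2->0
4 3.2795 0->2
final: 2 -0.7558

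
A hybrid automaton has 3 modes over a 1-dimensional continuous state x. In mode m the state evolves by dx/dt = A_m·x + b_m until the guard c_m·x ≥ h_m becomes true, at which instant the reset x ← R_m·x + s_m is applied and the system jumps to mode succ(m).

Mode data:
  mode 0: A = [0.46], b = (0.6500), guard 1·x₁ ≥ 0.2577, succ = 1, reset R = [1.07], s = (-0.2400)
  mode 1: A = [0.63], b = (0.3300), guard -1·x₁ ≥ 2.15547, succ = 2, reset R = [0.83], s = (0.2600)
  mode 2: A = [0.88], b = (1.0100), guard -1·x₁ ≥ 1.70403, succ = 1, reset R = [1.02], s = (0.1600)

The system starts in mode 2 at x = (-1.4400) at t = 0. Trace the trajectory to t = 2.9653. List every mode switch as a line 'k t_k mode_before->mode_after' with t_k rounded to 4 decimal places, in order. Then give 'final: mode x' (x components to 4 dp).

Mode 2: guard c·x = 1.7040 hit at Δt = 0.7314 (t = 0.7314), x⁻ = (-1.7040) → reset → x⁺ = (-1.5781), jump to mode 1
Mode 1: guard c·x = 2.1555 hit at Δt = 0.6932 (t = 1.4246), x⁻ = (-2.1555) → reset → x⁺ = (-1.5290), jump to mode 2
Mode 2: guard c·x = 1.7040 hit at Δt = 0.4292 (t = 1.8538), x⁻ = (-1.7040) → reset → x⁺ = (-1.5781), jump to mode 1
Mode 1: guard c·x = 2.1555 hit at Δt = 0.6932 (t = 2.5470), x⁻ = (-2.1555) → reset → x⁺ = (-1.5290), jump to mode 2
Mode 2: flow for 0.4183 to horizon, guard not reached → x = (-1.6987)

1 0.7314 2->1
2 1.4246 1->2
3 1.8538 2->1
4 2.5470 1->2
final: 2 -1.6987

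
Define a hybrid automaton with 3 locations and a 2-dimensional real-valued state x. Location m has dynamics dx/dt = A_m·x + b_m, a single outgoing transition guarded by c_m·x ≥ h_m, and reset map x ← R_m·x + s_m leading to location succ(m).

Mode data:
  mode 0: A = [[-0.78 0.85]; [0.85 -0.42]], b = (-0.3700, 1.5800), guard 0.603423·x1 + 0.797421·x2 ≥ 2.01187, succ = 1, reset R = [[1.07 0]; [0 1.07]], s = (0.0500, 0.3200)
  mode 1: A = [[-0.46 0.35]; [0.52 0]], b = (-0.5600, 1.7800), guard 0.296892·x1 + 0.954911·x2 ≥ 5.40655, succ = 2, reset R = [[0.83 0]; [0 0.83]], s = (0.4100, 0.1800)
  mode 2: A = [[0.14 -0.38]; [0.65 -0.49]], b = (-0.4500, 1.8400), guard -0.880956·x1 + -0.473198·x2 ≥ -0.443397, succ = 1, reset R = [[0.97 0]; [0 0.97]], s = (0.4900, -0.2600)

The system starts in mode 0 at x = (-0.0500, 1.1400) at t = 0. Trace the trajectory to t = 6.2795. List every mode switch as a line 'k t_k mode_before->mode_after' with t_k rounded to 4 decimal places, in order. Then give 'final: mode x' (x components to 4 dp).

Mode 0: guard c·x = 2.0119 hit at Δt = 0.8251 (t = 0.8251), x⁻ = (0.5985, 2.0701) → reset → x⁺ = (0.6904, 2.5350), jump to mode 1
Mode 1: guard c·x = 5.4066 hit at Δt = 1.2368 (t = 2.0619), x⁻ = (1.1885, 5.2923) → reset → x⁺ = (1.3965, 4.5726), jump to mode 2
Mode 2: guard c·x = -0.4434 hit at Δt = 1.4018 (t = 3.4637), x⁻ = (-1.6385, 3.9873) → reset → x⁺ = (-1.0993, 3.6077), jump to mode 1
Mode 1: guard c·x = 5.4066 hit at Δt = 1.2254 (t = 4.6891), x⁻ = (0.3559, 5.5512) → reset → x⁺ = (0.7054, 4.7875), jump to mode 2
Mode 2: guard c·x = -0.4434 hit at Δt = 1.0637 (t = 5.7528), x⁻ = (-1.6742, 4.0539) → reset → x⁺ = (-1.1340, 3.6723), jump to mode 1
Mode 1: flow for 0.5267 to horizon, guard not reached → x = (-0.4922, 4.3876)

1 0.8251 0->1
2 2.0619 1->2
3 3.4637 2->1
4 4.6891 1->2
5 5.7528 2->1
final: 1 -0.4922 4.3876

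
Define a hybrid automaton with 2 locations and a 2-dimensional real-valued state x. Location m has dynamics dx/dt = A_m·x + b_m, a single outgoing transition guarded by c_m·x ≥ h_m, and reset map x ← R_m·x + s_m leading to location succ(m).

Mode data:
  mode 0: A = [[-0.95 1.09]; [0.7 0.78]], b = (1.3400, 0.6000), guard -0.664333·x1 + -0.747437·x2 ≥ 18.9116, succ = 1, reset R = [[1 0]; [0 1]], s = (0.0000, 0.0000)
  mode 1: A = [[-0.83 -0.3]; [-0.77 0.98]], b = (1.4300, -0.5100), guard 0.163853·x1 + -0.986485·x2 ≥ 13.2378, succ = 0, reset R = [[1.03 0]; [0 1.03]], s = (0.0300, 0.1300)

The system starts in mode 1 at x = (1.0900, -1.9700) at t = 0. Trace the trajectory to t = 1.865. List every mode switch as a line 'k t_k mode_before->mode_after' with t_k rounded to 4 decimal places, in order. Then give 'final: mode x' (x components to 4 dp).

1 1.3626 1->0
final: 0 -4.3265 -19.1786

Mode 1: guard c·x = 13.2378 hit at Δt = 1.3626 (t = 1.3626), x⁻ = (3.2495, -12.8794) → reset → x⁺ = (3.3770, -13.1358), jump to mode 0
Mode 0: flow for 0.5024 to horizon, guard not reached → x = (-4.3265, -19.1786)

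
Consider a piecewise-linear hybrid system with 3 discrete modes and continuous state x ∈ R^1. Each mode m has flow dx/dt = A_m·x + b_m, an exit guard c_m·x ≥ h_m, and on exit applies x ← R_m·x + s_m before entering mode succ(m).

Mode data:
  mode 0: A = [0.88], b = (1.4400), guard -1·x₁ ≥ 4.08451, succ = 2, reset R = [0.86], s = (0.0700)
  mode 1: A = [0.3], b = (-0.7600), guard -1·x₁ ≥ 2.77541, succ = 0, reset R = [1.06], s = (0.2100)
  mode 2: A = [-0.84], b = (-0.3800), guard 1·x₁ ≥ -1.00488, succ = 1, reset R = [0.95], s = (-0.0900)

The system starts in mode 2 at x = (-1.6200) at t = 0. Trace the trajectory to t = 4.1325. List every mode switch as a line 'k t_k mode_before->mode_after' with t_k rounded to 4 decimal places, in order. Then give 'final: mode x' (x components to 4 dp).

1 0.8908 2->1
2 2.2060 1->0
3 3.1197 0->2
final: 2 -1.7295

Mode 2: guard c·x = -1.0049 hit at Δt = 0.8908 (t = 0.8908), x⁻ = (-1.0049) → reset → x⁺ = (-1.0446), jump to mode 1
Mode 1: guard c·x = 2.7754 hit at Δt = 1.3152 (t = 2.2060), x⁻ = (-2.7754) → reset → x⁺ = (-2.7319), jump to mode 0
Mode 0: guard c·x = 4.0845 hit at Δt = 0.9137 (t = 3.1197), x⁻ = (-4.0845) → reset → x⁺ = (-3.4427), jump to mode 2
Mode 2: flow for 1.0128 to horizon, guard not reached → x = (-1.7295)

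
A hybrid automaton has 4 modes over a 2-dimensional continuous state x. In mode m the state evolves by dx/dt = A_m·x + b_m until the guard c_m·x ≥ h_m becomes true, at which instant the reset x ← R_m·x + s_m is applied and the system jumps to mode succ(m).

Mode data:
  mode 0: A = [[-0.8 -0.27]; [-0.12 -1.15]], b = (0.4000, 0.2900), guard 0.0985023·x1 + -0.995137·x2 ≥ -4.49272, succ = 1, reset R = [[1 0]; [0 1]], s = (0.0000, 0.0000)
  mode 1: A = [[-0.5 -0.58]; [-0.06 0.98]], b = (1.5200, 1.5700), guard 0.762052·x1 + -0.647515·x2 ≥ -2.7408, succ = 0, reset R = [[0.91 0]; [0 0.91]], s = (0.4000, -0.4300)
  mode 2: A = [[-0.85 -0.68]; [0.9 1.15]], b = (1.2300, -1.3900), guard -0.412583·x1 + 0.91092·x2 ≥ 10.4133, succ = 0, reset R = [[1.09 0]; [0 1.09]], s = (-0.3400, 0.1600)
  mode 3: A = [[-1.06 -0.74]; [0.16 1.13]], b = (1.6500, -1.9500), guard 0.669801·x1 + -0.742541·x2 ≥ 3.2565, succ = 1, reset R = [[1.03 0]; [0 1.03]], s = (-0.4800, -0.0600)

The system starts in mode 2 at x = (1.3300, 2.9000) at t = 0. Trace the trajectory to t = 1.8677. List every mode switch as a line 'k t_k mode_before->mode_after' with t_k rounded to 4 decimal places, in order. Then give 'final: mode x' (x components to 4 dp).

Mode 2: guard c·x = 10.4133 hit at Δt = 1.4157 (t = 1.4157), x⁻ = (-2.3690, 10.3586) → reset → x⁺ = (-2.9222, 11.4509), jump to mode 0
Mode 0: flow for 0.4520 to horizon, guard not reached → x = (-2.7973, 7.0338)

1 1.4157 2->0
final: 0 -2.7973 7.0338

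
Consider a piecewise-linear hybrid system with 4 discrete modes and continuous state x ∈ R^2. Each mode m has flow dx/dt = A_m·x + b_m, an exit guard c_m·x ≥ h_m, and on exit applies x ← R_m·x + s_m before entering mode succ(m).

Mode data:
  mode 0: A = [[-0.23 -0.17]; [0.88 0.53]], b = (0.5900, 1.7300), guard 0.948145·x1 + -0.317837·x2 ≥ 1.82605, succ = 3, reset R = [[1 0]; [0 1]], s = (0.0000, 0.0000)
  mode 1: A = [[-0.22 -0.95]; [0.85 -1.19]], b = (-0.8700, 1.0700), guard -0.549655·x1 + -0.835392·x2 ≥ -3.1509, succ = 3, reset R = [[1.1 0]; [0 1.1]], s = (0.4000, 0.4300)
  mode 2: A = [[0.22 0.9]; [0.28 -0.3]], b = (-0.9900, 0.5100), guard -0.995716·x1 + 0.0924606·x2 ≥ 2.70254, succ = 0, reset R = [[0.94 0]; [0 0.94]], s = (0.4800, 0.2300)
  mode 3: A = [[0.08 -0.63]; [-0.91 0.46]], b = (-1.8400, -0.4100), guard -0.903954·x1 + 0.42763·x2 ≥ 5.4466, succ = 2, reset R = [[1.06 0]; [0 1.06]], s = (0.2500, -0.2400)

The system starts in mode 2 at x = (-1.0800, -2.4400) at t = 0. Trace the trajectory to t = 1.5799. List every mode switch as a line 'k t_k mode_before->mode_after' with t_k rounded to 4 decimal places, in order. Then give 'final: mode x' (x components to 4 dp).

Mode 2: guard c·x = 2.7025 hit at Δt = 0.5304 (t = 0.5304), x⁻ = (-2.9099, -2.1076) → reset → x⁺ = (-2.2553, -1.7511), jump to mode 0
Mode 0: flow for 1.0495 to horizon, guard not reached → x = (-0.8623, -2.6119)

1 0.5304 2->0
final: 0 -0.8623 -2.6119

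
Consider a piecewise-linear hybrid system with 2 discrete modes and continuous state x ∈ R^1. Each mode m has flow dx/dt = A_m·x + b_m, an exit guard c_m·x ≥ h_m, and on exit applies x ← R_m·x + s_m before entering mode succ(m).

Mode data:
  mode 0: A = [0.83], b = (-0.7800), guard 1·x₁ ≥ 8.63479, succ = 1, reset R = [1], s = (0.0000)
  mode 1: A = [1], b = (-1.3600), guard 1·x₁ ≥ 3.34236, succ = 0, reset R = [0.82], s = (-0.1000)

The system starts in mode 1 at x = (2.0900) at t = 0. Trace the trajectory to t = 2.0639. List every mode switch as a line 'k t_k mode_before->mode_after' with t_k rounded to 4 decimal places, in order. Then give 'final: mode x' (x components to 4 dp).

Mode 1: guard c·x = 3.3424 hit at Δt = 0.9990 (t = 0.9990), x⁻ = (3.3424) → reset → x⁺ = (2.6407), jump to mode 0
Mode 0: flow for 1.0649 to horizon, guard not reached → x = (5.0565)

1 0.9990 1->0
final: 0 5.0565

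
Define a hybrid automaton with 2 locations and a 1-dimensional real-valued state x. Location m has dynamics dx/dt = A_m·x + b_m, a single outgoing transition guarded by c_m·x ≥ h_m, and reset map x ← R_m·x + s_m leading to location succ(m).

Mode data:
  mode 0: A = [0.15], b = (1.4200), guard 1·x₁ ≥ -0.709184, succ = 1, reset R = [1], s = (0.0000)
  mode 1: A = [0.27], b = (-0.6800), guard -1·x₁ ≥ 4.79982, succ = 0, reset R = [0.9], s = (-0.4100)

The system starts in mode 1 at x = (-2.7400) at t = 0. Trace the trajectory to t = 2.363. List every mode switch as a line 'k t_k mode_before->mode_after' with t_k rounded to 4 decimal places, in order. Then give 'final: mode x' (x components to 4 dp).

Mode 1: guard c·x = 4.7998 hit at Δt = 1.2242 (t = 1.2242), x⁻ = (-4.7998) → reset → x⁺ = (-4.7298), jump to mode 0
Mode 0: flow for 1.1388 to horizon, guard not reached → x = (-3.8475)

1 1.2242 1->0
final: 0 -3.8475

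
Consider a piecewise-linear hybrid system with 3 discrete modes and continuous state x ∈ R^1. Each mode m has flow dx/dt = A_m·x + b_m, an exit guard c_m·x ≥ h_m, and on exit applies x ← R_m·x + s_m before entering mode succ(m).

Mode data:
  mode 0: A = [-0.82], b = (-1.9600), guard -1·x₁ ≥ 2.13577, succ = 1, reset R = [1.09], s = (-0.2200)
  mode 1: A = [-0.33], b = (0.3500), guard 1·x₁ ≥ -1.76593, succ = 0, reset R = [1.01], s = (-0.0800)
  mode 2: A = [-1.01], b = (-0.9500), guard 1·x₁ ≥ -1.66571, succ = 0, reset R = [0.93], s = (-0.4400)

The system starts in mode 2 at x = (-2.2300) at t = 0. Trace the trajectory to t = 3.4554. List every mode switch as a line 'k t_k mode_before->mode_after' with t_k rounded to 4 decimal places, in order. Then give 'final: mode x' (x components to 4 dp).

Mode 2: guard c·x = -1.6657 hit at Δt = 0.5699 (t = 0.5699), x⁻ = (-1.6657) → reset → x⁺ = (-1.9891), jump to mode 0
Mode 0: guard c·x = 2.1358 hit at Δt = 0.5550 (t = 1.1249), x⁻ = (-2.1358) → reset → x⁺ = (-2.5480), jump to mode 1
Mode 1: guard c·x = -1.7659 hit at Δt = 0.7402 (t = 1.8651), x⁻ = (-1.7659) → reset → x⁺ = (-1.8636), jump to mode 0
Mode 0: guard c·x = 2.1358 hit at Δt = 0.8870 (t = 2.7521), x⁻ = (-2.1358) → reset → x⁺ = (-2.5480), jump to mode 1
Mode 1: flow for 0.7033 to horizon, guard not reached → x = (-1.8006)

1 0.5699 2->0
2 1.1249 0->1
3 1.8651 1->0
4 2.7521 0->1
final: 1 -1.8006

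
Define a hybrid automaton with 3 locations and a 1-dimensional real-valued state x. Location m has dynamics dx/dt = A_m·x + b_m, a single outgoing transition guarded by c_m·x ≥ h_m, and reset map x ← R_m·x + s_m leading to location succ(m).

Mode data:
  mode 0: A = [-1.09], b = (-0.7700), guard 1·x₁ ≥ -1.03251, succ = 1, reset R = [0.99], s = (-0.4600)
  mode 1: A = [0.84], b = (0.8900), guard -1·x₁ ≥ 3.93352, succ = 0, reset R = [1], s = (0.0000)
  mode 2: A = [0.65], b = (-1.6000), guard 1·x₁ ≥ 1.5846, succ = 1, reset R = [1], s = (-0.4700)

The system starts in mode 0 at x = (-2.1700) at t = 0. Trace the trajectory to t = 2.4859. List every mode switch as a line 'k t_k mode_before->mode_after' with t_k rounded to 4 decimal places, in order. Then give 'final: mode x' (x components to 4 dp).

1 1.3775 0->1
final: 1 -2.1319

Mode 0: guard c·x = -1.0325 hit at Δt = 1.3775 (t = 1.3775), x⁻ = (-1.0325) → reset → x⁺ = (-1.4822), jump to mode 1
Mode 1: flow for 1.1084 to horizon, guard not reached → x = (-2.1319)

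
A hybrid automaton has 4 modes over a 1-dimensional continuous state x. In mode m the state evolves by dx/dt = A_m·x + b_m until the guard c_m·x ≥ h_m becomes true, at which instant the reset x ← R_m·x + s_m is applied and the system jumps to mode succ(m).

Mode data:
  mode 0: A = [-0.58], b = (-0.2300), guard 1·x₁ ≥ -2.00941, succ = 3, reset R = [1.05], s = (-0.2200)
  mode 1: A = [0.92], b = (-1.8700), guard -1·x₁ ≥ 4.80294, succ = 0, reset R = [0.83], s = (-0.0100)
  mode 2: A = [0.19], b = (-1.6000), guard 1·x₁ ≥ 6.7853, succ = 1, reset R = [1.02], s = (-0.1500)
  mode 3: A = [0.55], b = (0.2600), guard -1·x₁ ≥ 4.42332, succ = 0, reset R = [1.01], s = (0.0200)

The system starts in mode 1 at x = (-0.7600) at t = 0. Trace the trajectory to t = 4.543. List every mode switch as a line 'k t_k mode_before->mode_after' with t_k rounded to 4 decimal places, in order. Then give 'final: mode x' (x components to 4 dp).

Mode 1: guard c·x = 4.8029 hit at Δt = 0.9730 (t = 0.9730), x⁻ = (-4.8029) → reset → x⁺ = (-3.9964), jump to mode 0
Mode 0: guard c·x = -2.0094 hit at Δt = 1.3843 (t = 2.3573), x⁻ = (-2.0094) → reset → x⁺ = (-2.3299), jump to mode 3
Mode 3: guard c·x = 4.4233 hit at Δt = 1.3724 (t = 3.7297), x⁻ = (-4.4233) → reset → x⁺ = (-4.4476), jump to mode 0
Mode 0: flow for 0.8133 to horizon, guard not reached → x = (-2.9241)

1 0.9730 1->0
2 2.3573 0->3
3 3.7297 3->0
final: 0 -2.9241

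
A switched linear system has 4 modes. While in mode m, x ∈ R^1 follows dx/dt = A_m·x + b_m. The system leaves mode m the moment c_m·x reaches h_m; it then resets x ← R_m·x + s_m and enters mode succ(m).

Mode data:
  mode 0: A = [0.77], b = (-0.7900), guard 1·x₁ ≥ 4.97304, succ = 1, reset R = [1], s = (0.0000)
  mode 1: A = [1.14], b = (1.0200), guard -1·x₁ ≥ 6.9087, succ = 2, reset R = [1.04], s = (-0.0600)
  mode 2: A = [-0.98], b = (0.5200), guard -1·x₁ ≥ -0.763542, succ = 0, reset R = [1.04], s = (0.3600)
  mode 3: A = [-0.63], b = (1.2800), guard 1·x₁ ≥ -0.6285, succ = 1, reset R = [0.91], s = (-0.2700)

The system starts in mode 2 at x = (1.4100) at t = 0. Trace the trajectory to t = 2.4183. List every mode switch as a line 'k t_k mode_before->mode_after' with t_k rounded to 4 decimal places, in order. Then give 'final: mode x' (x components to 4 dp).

1 1.3556 2->0
final: 0 1.3163

Mode 2: guard c·x = -0.7635 hit at Δt = 1.3556 (t = 1.3556), x⁻ = (0.7635) → reset → x⁺ = (1.1541), jump to mode 0
Mode 0: flow for 1.0627 to horizon, guard not reached → x = (1.3163)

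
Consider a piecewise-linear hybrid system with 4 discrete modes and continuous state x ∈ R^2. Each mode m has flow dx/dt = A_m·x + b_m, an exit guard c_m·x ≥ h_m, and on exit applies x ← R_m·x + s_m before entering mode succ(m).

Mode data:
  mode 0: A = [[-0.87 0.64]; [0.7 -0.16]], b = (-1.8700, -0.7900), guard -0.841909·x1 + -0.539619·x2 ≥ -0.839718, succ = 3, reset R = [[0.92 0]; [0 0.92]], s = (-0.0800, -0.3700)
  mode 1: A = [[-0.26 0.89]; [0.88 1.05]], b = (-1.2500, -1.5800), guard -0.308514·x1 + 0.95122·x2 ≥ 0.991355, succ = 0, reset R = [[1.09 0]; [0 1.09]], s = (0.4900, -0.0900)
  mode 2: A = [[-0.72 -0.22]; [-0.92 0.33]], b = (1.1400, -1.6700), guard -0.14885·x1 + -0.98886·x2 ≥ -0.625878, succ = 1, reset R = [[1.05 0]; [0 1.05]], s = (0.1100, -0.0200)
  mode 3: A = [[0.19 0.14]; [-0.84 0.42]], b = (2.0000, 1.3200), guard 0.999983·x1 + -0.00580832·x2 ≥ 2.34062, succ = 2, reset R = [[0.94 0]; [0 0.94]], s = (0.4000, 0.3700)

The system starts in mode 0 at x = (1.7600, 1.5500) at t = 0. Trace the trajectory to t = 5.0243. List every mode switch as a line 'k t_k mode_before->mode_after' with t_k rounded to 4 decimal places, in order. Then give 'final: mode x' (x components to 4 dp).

1 0.8874 0->3
2 1.8134 3->2
3 2.2383 2->1
4 3.7072 1->0
5 4.5202 0->3
final: 3 1.3079 1.2601

Mode 0: guard c·x = -0.8397 hit at Δt = 0.8874 (t = 0.8874), x⁻ = (0.2230, 1.2083) → reset → x⁺ = (0.1251, 0.7416), jump to mode 3
Mode 3: guard c·x = 2.3406 hit at Δt = 0.9260 (t = 1.8134), x⁻ = (2.3495, 1.5193) → reset → x⁺ = (2.6085, 1.7982), jump to mode 2
Mode 2: guard c·x = -0.6259 hit at Δt = 0.4249 (t = 2.2383), x⁻ = (2.2567, 0.2932) → reset → x⁺ = (2.4795, 0.2879), jump to mode 1
Mode 1: guard c·x = 0.9914 hit at Δt = 1.4689 (t = 3.7072), x⁻ = (1.1306, 1.4089) → reset → x⁺ = (1.7224, 1.4457), jump to mode 0
Mode 0: guard c·x = -0.8397 hit at Δt = 0.8130 (t = 4.5202), x⁻ = (0.2606, 1.1495) → reset → x⁺ = (0.1598, 0.6875), jump to mode 3
Mode 3: flow for 0.5041 to horizon, guard not reached → x = (1.3079, 1.2601)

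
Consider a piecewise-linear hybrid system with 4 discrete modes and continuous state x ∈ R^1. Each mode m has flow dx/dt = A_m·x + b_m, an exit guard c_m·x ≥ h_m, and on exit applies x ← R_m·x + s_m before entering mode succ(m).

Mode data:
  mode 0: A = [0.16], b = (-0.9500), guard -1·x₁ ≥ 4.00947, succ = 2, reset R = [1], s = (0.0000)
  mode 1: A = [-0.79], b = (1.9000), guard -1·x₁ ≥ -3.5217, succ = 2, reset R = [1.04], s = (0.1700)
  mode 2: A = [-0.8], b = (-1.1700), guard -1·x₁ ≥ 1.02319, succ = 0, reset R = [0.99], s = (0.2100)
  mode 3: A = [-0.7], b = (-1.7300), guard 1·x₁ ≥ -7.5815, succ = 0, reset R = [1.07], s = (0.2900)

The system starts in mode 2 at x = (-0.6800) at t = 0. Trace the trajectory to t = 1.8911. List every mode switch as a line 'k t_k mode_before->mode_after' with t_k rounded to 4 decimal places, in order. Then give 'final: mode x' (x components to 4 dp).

Mode 2: guard c·x = 1.0232 hit at Δt = 0.7216 (t = 0.7216), x⁻ = (-1.0232) → reset → x⁺ = (-0.8030), jump to mode 0
Mode 0: flow for 1.1695 to horizon, guard not reached → x = (-2.1899)

1 0.7216 2->0
final: 0 -2.1899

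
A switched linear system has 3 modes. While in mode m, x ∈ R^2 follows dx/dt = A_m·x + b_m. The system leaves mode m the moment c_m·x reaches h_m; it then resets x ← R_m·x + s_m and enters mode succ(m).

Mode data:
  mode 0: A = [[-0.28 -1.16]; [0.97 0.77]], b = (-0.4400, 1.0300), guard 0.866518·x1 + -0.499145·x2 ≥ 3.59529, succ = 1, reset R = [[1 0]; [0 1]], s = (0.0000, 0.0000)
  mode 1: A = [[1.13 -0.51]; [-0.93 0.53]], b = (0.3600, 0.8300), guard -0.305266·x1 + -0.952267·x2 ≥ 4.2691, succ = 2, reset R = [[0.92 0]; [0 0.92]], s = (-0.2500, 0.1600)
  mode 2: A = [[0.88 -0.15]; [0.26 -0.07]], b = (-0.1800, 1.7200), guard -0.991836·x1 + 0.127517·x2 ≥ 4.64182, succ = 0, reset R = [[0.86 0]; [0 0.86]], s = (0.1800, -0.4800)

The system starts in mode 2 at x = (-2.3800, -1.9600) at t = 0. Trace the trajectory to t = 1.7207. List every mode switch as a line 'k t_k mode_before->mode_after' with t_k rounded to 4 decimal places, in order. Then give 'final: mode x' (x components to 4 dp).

Mode 2: guard c·x = 4.6418 hit at Δt = 0.8211 (t = 0.8211), x⁻ = (-4.8339, -1.1968) → reset → x⁺ = (-3.9771, -1.5092), jump to mode 0
Mode 0: flow for 0.8996 to horizon, guard not reached → x = (-0.3381, -4.9423)

1 0.8211 2->0
final: 0 -0.3381 -4.9423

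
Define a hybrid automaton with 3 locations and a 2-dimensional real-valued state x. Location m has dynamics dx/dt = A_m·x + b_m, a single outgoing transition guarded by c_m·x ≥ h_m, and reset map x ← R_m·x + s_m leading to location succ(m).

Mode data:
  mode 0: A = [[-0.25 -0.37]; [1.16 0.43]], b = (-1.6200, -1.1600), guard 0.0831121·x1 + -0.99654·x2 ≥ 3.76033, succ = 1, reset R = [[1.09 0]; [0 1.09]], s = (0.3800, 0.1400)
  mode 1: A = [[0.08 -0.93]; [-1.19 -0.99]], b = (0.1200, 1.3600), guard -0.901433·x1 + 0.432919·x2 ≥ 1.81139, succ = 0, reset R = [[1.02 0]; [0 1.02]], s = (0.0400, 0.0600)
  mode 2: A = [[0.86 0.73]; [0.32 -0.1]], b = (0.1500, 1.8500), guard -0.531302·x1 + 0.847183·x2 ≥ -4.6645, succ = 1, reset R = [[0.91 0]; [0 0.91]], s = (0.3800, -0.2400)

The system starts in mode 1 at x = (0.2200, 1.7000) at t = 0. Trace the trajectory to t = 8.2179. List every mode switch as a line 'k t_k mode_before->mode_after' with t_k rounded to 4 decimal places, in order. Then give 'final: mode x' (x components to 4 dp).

1 0.8972 1->0
2 2.4503 0->1
3 4.0287 1->0
4 5.3729 0->1
5 7.1753 1->0
final: 0 -2.4470 -2.1321

Mode 1: guard c·x = 1.8114 hit at Δt = 0.8972 (t = 0.8972), x⁻ = (-1.1087, 1.8755) → reset → x⁺ = (-1.0909, 1.9730), jump to mode 0
Mode 0: guard c·x = 3.7603 hit at Δt = 1.5531 (t = 2.4503), x⁻ = (-2.5172, -3.9833) → reset → x⁺ = (-2.3637, -4.2018), jump to mode 1
Mode 1: guard c·x = 1.8114 hit at Δt = 1.5784 (t = 4.0287), x⁻ = (-1.3727, 1.3260) → reset → x⁺ = (-1.3601, 1.4125), jump to mode 0
Mode 0: guard c·x = 3.7603 hit at Δt = 1.3442 (t = 5.3729), x⁻ = (-2.3842, -3.9722) → reset → x⁺ = (-2.2187, -4.1897), jump to mode 1
Mode 1: guard c·x = 1.8114 hit at Δt = 1.8024 (t = 7.1753), x⁻ = (-1.3143, 1.4475) → reset → x⁺ = (-1.3006, 1.5364), jump to mode 0
Mode 0: flow for 1.0426 to horizon, guard not reached → x = (-2.4470, -2.1321)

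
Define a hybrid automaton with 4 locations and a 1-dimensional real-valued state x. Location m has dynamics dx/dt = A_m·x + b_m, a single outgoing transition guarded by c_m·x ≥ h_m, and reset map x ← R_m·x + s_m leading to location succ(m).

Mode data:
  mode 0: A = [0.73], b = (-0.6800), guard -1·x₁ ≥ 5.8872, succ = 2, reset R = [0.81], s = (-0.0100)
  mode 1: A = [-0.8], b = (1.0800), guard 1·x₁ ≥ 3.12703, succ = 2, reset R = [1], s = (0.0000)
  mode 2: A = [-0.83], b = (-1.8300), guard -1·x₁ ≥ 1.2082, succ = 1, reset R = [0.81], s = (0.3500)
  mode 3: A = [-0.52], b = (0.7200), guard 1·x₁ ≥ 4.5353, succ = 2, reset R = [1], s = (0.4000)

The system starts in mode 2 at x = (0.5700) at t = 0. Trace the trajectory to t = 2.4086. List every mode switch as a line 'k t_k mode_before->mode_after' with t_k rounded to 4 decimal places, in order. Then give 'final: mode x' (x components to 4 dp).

Mode 2: guard c·x = 1.2082 hit at Δt = 1.2337 (t = 1.2337), x⁻ = (-1.2082) → reset → x⁺ = (-0.6286), jump to mode 1
Mode 1: flow for 1.1749 to horizon, guard not reached → x = (0.5770)

1 1.2337 2->1
final: 1 0.5770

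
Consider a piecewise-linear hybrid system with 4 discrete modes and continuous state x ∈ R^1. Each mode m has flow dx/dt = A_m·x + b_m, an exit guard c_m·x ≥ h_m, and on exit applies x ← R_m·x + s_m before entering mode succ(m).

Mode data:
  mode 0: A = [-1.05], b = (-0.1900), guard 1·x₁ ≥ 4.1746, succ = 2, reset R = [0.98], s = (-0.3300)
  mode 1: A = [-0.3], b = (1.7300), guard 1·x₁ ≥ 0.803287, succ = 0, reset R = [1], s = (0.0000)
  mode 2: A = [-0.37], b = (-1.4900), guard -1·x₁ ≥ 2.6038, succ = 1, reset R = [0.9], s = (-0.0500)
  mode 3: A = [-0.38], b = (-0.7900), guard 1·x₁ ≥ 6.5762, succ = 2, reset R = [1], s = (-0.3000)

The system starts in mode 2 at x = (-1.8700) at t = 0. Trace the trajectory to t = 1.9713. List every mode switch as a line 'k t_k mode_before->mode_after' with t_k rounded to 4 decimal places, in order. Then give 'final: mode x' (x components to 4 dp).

1 1.1238 2->1
final: 1 -0.5615

Mode 2: guard c·x = 2.6038 hit at Δt = 1.1238 (t = 1.1238), x⁻ = (-2.6038) → reset → x⁺ = (-2.3934), jump to mode 1
Mode 1: flow for 0.8475 to horizon, guard not reached → x = (-0.5615)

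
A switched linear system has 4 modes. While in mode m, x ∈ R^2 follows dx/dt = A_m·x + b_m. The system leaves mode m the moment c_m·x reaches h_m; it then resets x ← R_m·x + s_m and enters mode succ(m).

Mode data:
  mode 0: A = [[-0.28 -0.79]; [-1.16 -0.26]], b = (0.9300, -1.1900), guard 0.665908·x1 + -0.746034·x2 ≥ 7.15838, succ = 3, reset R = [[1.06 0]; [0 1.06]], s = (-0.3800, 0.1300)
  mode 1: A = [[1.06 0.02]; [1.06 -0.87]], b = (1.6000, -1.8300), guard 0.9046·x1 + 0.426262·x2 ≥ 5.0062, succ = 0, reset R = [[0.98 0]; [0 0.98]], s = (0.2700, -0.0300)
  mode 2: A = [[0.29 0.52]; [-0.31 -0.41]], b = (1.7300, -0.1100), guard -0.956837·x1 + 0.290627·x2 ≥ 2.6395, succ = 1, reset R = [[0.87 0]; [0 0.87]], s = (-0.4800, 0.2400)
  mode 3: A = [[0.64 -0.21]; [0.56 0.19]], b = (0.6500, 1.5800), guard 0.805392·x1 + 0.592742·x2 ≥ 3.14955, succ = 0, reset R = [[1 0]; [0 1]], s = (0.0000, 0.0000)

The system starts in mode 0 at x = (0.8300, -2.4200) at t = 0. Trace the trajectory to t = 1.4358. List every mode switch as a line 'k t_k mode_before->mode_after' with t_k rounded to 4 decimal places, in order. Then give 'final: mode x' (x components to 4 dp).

Mode 0: guard c·x = 7.1584 hit at Δt = 1.0861 (t = 1.0861), x⁻ = (4.3430, -5.7187) → reset → x⁺ = (4.2235, -5.9319), jump to mode 3
Mode 3: flow for 0.3497 to horizon, guard not reached → x = (5.9817, -4.7420)

1 1.0861 0->3
final: 3 5.9817 -4.7420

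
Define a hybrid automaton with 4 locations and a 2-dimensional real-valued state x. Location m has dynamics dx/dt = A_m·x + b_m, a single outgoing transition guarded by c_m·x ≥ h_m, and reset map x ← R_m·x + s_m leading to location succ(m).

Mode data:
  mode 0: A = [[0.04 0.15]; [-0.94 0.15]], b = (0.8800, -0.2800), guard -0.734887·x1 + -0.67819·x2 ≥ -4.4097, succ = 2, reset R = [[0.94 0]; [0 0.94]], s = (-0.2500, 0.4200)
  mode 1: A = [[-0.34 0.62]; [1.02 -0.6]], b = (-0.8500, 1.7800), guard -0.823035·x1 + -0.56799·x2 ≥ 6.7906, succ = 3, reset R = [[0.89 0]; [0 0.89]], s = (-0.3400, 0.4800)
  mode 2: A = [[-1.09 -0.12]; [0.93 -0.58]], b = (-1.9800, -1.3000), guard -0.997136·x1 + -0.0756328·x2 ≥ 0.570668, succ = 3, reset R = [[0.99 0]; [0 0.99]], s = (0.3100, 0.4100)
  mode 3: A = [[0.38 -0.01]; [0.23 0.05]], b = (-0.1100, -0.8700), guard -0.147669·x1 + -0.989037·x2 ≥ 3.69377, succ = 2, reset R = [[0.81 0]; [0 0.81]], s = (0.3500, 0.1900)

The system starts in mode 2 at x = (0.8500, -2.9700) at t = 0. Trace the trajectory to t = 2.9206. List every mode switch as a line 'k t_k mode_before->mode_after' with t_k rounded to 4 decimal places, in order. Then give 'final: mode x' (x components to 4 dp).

1 0.6650 2->3
2 2.0593 3->2
3 2.3999 2->3
final: 3 -0.1104 -2.8339

Mode 2: guard c·x = 0.5707 hit at Δt = 0.6650 (t = 0.6650), x⁻ = (-0.3698, -2.6700) → reset → x⁺ = (-0.0561, -2.2333), jump to mode 3
Mode 3: guard c·x = 3.6938 hit at Δt = 1.3943 (t = 2.0593), x⁻ = (-0.2444, -3.6982) → reset → x⁺ = (0.1520, -2.8056), jump to mode 2
Mode 2: guard c·x = 0.5707 hit at Δt = 0.3406 (t = 2.3999), x⁻ = (-0.3643, -2.7419) → reset → x⁺ = (-0.0507, -2.3045), jump to mode 3
Mode 3: flow for 0.5207 to horizon, guard not reached → x = (-0.1104, -2.8339)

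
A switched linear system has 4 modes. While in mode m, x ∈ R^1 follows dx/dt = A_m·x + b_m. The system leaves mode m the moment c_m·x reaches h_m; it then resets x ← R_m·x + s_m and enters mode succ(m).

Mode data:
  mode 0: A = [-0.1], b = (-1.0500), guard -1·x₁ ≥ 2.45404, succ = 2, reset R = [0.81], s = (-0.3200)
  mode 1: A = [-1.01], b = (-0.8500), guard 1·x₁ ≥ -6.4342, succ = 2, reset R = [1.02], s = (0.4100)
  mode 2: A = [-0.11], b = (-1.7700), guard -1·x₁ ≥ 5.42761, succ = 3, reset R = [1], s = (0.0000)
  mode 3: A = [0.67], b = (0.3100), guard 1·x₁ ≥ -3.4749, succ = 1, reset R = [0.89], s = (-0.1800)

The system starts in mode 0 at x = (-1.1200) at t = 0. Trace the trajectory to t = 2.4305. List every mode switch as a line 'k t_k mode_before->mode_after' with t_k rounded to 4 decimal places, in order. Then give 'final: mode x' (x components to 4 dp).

1 1.5341 0->2
final: 2 -3.6020

Mode 0: guard c·x = 2.4540 hit at Δt = 1.5341 (t = 1.5341), x⁻ = (-2.4540) → reset → x⁺ = (-2.3078), jump to mode 2
Mode 2: flow for 0.8964 to horizon, guard not reached → x = (-3.6020)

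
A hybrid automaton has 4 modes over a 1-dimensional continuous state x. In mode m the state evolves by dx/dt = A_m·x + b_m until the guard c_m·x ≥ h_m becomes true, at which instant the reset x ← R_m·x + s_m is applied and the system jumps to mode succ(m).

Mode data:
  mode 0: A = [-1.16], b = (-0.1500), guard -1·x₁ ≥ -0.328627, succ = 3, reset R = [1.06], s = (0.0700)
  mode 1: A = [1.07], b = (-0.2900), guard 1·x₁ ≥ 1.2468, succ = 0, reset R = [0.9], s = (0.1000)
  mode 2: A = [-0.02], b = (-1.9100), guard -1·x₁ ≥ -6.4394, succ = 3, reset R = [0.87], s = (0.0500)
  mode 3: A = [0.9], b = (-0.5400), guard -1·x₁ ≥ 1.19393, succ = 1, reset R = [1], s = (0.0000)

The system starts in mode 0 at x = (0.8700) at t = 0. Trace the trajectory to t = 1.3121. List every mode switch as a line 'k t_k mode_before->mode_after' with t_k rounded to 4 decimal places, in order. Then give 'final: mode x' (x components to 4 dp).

Mode 0: guard c·x = -0.3286 hit at Δt = 0.6727 (t = 0.6727), x⁻ = (0.3286) → reset → x⁺ = (0.4183), jump to mode 3
Mode 3: flow for 0.6394 to horizon, guard not reached → x = (0.2770)

1 0.6727 0->3
final: 3 0.2770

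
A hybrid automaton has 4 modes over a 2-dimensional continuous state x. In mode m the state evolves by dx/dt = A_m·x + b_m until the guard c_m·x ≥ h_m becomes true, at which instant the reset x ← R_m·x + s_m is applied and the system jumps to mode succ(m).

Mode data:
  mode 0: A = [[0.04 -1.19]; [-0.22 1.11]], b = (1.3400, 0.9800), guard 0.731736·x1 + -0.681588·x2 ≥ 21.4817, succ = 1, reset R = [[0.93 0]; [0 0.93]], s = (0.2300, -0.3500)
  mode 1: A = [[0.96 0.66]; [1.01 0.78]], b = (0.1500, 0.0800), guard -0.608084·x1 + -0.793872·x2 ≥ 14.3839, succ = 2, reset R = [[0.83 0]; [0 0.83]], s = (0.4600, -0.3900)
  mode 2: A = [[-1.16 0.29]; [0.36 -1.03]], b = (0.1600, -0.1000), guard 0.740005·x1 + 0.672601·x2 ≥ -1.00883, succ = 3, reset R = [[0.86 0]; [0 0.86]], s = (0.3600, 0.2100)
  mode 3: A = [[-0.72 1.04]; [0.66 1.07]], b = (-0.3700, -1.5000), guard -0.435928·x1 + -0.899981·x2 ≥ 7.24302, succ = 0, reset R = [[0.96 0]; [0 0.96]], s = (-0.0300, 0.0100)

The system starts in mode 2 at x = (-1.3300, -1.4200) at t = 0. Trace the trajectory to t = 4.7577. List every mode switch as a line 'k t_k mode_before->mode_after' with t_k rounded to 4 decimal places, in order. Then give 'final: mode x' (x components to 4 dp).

Mode 2: guard c·x = -1.0088 hit at Δt = 0.8111 (t = 0.8111), x⁻ = (-0.5973, -0.8428) → reset → x⁺ = (-0.1537, -0.5148), jump to mode 3
Mode 3: guard c·x = 7.2430 hit at Δt = 1.1614 (t = 1.9725), x⁻ = (-2.9729, -6.6080) → reset → x⁺ = (-2.8840, -6.3336), jump to mode 0
Mode 0: guard c·x = 21.4817 hit at Δt = 1.0184 (t = 2.9909), x⁻ = (12.0347, -18.5970) → reset → x⁺ = (11.4223, -17.6452), jump to mode 1
Mode 1: guard c·x = 14.3839 hit at Δt = 1.2159 (t = 4.2068), x⁻ = (7.5432, -23.8965) → reset → x⁺ = (6.7208, -20.2241), jump to mode 2
Mode 2: flow for 0.5509 to horizon, guard not reached → x = (1.8901, -10.9476)

1 0.8111 2->3
2 1.9725 3->0
3 2.9909 0->1
4 4.2068 1->2
final: 2 1.8901 -10.9476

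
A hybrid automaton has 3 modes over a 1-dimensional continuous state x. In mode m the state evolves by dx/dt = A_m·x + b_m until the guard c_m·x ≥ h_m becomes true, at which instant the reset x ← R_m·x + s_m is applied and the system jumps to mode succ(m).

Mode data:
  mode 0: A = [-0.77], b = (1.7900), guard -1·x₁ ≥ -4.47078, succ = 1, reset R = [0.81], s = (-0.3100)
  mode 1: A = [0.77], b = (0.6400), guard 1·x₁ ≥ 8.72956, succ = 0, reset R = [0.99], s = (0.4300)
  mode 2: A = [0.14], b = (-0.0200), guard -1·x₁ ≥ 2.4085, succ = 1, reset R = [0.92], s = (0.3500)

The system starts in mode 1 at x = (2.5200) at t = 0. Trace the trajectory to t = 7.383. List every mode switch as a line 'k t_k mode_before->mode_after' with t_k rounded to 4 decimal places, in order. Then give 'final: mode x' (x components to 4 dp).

1 1.3615 1->0
2 2.8492 0->1
3 3.9354 1->0
4 5.4231 0->1
5 6.5093 1->0
final: 0 5.7679

Mode 1: guard c·x = 8.7296 hit at Δt = 1.3615 (t = 1.3615), x⁻ = (8.7296) → reset → x⁺ = (9.0723), jump to mode 0
Mode 0: guard c·x = -4.4708 hit at Δt = 1.4877 (t = 2.8492), x⁻ = (4.4708) → reset → x⁺ = (3.3113), jump to mode 1
Mode 1: guard c·x = 8.7296 hit at Δt = 1.0862 (t = 3.9354), x⁻ = (8.7296) → reset → x⁺ = (9.0723), jump to mode 0
Mode 0: guard c·x = -4.4708 hit at Δt = 1.4877 (t = 5.4231), x⁻ = (4.4708) → reset → x⁺ = (3.3113), jump to mode 1
Mode 1: guard c·x = 8.7296 hit at Δt = 1.0862 (t = 6.5093), x⁻ = (8.7296) → reset → x⁺ = (9.0723), jump to mode 0
Mode 0: flow for 0.8737 to horizon, guard not reached → x = (5.7679)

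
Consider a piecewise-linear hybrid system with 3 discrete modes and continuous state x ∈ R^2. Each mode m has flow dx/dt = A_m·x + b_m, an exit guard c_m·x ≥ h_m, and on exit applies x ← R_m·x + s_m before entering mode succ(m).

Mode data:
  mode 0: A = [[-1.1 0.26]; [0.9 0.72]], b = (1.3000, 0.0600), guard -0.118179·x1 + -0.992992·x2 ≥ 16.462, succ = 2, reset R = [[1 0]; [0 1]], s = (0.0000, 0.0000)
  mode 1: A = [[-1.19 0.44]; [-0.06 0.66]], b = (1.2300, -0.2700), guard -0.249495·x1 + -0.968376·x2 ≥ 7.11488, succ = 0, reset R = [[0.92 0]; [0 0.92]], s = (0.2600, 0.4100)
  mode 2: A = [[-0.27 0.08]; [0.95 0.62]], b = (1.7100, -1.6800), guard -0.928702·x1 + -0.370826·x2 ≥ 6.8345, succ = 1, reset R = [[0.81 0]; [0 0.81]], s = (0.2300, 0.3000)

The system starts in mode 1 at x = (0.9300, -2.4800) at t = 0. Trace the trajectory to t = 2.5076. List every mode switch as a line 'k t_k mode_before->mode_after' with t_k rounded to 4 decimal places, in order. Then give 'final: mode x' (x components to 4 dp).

1 1.4583 1->0
final: 0 -0.9157 -13.7582

Mode 1: guard c·x = 7.1149 hit at Δt = 1.4583 (t = 1.4583), x⁻ = (-0.5497, -7.2056) → reset → x⁺ = (-0.2457, -6.2192), jump to mode 0
Mode 0: flow for 1.0493 to horizon, guard not reached → x = (-0.9157, -13.7582)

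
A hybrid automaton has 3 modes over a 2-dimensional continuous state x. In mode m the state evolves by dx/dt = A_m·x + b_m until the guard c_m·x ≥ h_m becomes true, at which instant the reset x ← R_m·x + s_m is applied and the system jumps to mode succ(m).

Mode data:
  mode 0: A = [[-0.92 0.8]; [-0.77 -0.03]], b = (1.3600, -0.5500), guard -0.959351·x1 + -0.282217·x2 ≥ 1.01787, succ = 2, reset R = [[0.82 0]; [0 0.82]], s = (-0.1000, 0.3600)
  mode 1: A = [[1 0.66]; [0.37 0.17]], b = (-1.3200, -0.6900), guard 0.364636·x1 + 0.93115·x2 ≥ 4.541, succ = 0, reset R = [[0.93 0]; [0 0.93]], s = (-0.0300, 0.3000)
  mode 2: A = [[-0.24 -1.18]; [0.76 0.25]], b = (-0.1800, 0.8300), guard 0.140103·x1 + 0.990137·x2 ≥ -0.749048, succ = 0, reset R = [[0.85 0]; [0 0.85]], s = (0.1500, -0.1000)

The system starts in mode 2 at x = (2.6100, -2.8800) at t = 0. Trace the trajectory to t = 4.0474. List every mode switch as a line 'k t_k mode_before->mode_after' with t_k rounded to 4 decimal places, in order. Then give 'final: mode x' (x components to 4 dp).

Mode 2: guard c·x = -0.7490 hit at Δt = 0.5968 (t = 0.5968), x⁻ = (3.5428, -1.2578) → reset → x⁺ = (3.1614, -1.1691), jump to mode 0
Mode 0: guard c·x = 1.0179 hit at Δt = 1.5106 (t = 2.1074), x⁻ = (-0.0172, -3.5483) → reset → x⁺ = (-0.1141, -2.5496), jump to mode 2
Mode 2: guard c·x = -0.7490 hit at Δt = 1.1794 (t = 3.2868), x⁻ = (2.1229, -1.0569) → reset → x⁺ = (1.9545, -0.9984), jump to mode 0
Mode 0: flow for 0.7606 to horizon, guard not reached → x = (0.9542, -2.2327)

1 0.5968 2->0
2 2.1074 0->2
3 3.2868 2->0
final: 0 0.9542 -2.2327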